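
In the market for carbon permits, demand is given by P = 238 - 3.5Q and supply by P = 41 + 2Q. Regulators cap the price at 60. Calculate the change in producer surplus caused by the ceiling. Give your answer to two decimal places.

Free-market equilibrium: 238 - 3.5Q = 41 + 2Q gives Q* = 35.8182, P* = 112.6364.
At the ceiling price 60, quantity supplied is (60 - 41)/2 = 9.5; supply is the short side, so Q = 9.5 trades at P = 60.
PS goes from (1/2)(35.8182)(71.6364) = 1282.9421 to 90.25 (computed as (60 - 41)(9.5) - (1/2)(2)(9.5)^2), a change of -1192.6921.

-1192.69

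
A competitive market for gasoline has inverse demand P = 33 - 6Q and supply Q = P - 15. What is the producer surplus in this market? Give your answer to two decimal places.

Rewriting supply in inverse form: P = 15 + Q.
Set 33 - 6Q = 15 + Q, which gives 18 = 7Q, so Q* = 2.5714 and P* = 33 - 6(2.5714) = 17.5714.
PS is the area between P* and the supply curve from 0 to Q*: (1/2)(2.5714)(2.5714) = 3.3061.

3.31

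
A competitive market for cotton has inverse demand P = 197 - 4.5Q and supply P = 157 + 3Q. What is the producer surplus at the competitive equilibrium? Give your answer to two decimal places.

Set 197 - 4.5Q = 157 + 3Q, which gives 40 = 7.5Q, so Q* = 5.3333 and P* = 197 - 4.5(5.3333) = 173.
Producer surplus is the triangle above supply below P*: (1/2)(5.3333)(173 - 157) = (1/2)(5.3333)(16) = 42.6667.

42.67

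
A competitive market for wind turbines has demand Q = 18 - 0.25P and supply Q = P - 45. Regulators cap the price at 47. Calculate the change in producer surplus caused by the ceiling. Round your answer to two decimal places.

-12.58

Rewriting demand in inverse form: P = 72 - 4Q.
Rewriting supply in inverse form: P = 45 + Q.
Without the control, 72 - 4Q = 45 + Q so Q* = 5.4 and P* = 50.4.
At the ceiling price 47, quantity supplied is (47 - 45)/1 = 2; supply is the short side, so Q = 2 trades at P = 47.
PS goes from (1/2)(5.4)(5.4) = 14.58 to 2 (computed as (47 - 45)(2) - (1/2)(1)(2)^2), a change of -12.58.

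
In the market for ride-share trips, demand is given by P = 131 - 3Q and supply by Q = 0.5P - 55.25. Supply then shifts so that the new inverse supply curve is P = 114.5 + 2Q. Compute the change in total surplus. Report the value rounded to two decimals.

-14.80

Rewriting supply in inverse form: P = 110.5 + 2Q.
Initial equilibrium: Q_0 = 4.1, P_0 = 118.7; CS_0 = (1/2)(4.1)(12.3) = 25.215, PS_0 = (1/2)(4.1)(8.2) = 16.81.
New equilibrium: 131 - 3Q = 114.5 + 2Q gives Q_1 = 3.3, P_1 = 121.1; CS_1 = 16.335, PS_1 = 10.89.
Change in total surplus = (16.335 + 10.89) - (25.215 + 16.81) = -14.8.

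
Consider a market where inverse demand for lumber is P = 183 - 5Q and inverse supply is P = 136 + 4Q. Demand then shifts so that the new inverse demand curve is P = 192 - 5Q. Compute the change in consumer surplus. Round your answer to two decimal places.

28.61

Initial equilibrium: Q_0 = 5.2222, P_0 = 156.8889; CS_0 = (1/2)(5.2222)(26.1111) = 68.179, PS_0 = (1/2)(5.2222)(20.8889) = 54.5432.
New equilibrium: 192 - 5Q = 136 + 4Q gives Q_1 = 6.2222, P_1 = 160.8889; CS_1 = 96.7901, PS_1 = 77.4321.
Change in consumer surplus = 96.7901 - 68.179 = 28.6111.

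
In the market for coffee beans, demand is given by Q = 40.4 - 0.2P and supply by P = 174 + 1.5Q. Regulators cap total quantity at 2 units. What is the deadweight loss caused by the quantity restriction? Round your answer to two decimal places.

Rewriting demand in inverse form: P = 202 - 5Q.
Unrestricted equilibrium: Q* = (202 - 174)/(5 + 1.5) = 4.3077.
At Q = 2 the demand price is 202 - 5(2) = 192 and the supply price is 174 + 1.5(2) = 177.
Deadweight loss is the triangle between the curves from 2 to 4.3077: (1/2)(192 - 177)(4.3077 - 2) = 17.3077.

17.31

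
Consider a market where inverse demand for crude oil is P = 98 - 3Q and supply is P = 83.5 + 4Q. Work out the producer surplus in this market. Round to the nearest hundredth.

Equilibrium: 98 - 3Q = 83.5 + 4Q, so Q* = 2.0714 and P* = 91.7857.
Producer surplus is the triangle above supply below P*: (1/2)(2.0714)(91.7857 - 83.5) = (1/2)(2.0714)(8.2857) = 8.5816.

8.58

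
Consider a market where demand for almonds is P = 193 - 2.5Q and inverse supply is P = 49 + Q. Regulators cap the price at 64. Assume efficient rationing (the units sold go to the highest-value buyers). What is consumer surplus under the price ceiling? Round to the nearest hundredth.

Without the control, 193 - 2.5Q = 49 + Q so Q* = 41.1429 and P* = 90.1429.
At the ceiling price 64, quantity supplied is (64 - 49)/1 = 15; supply is the short side, so Q = 15 trades at P = 64.
The demand price at Q = 15 is 155.5. CS is the trapezoid between demand and 64 over [0, 15]: (1/2)[(193 - 64) + (155.5 - 64)](15) = 1653.75.

1653.75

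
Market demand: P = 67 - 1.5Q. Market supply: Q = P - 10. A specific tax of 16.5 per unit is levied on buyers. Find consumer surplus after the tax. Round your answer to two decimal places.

Rewriting supply in inverse form: P = 10 + Q.
Pre-tax equilibrium: 67 - 1.5Q = 10 + Q gives Q* = 22.8, P* = 32.8.
A tax on buyers shifts demand down by 16.5: (67 - 16.5) - 1.5Q = 10 + Q, so Q_t = 16.2. Buyers pay P_b = 42.7; sellers receive P_s = P_b - 16.5 = 26.2.
Consumer surplus is the triangle under demand above P_b: (1/2)(16.2)(67 - 42.7) = 196.83.

196.83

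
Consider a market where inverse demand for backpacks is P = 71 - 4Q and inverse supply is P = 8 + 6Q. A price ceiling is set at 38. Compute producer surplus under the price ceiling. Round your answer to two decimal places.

Without the control, 71 - 4Q = 8 + 6Q so Q* = 6.3 and P* = 45.8.
At P = 38, sellers supply (38 - 8)/6 = 5 while buyers want more, so the quantity traded is 5 at price 38.
PS is the triangle above supply below 38: (1/2)(5)(38 - 8) = 75.

75.00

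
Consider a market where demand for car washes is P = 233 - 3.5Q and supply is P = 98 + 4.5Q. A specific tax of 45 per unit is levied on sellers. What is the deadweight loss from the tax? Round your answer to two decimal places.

126.56

Pre-tax equilibrium: 233 - 3.5Q = 98 + 4.5Q gives Q* = 16.875, P* = 173.9375.
With the tax, sellers need 45 more per unit: 233 - 3.5Q = 98 + 4.5Q + 45, so Q_t = 11.25. Buyers pay P_b = 193.625; sellers receive P_s = P_b - 45 = 148.625.
The welfare triangle lost has base Q* - Q_t = 5.625 and height t = 45, so DWL = (1/2)(5.625)(45) = 126.5625.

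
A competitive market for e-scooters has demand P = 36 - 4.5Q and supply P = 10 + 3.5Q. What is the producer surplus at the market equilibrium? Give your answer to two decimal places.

18.48

Equilibrium: 36 - 4.5Q = 10 + 3.5Q, so Q* = 3.25 and P* = 21.375.
PS is the area between P* and the supply curve from 0 to Q*: (1/2)(3.25)(11.375) = 18.4844.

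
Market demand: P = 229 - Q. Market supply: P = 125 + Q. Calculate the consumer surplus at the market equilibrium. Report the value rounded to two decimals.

1352.00

Set 229 - Q = 125 + Q, which gives 104 = 2Q, so Q* = 52 and P* = 229 - (52) = 177.
CS is the area between the demand curve and P* from 0 to Q*: (1/2)(52)(52) = 1352.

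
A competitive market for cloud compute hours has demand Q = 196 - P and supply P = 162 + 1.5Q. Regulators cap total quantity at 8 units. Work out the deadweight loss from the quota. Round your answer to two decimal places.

39.20

Rewriting demand in inverse form: P = 196 - Q.
Unrestricted equilibrium: Q* = (196 - 162)/(1 + 1.5) = 13.6.
At Q = 8 the demand price is 196 - (8) = 188 and the supply price is 162 + 1.5(8) = 174.
DWL = (1/2)(gap between curves at 8) x (Q* - 8) = (1/2)(14)(5.6) = 39.2.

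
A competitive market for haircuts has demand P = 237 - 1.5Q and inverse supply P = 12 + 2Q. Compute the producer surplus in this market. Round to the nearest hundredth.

Equilibrium: 237 - 1.5Q = 12 + 2Q, so Q* = 64.2857 and P* = 140.5714.
Producer surplus is the triangle above supply below P*: (1/2)(64.2857)(140.5714 - 12) = (1/2)(64.2857)(128.5714) = 4132.6531.

4132.65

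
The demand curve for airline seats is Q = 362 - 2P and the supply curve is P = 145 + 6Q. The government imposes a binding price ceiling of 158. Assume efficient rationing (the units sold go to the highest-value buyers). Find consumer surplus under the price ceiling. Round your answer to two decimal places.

48.66

Rewriting demand in inverse form: P = 181 - 0.5Q.
Free-market equilibrium: 181 - 0.5Q = 145 + 6Q gives Q* = 5.5385, P* = 178.2308.
At the ceiling price 158, quantity supplied is (158 - 145)/6 = 2.1667; supply is the short side, so Q = 2.1667 trades at P = 158.
The demand price at Q = 2.1667 is 179.9167. CS is the trapezoid between demand and 158 over [0, 2.1667]: (1/2)[(181 - 158) + (179.9167 - 158)](2.1667) = 48.6597.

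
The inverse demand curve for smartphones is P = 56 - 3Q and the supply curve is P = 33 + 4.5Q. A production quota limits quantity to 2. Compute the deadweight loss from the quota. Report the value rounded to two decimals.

Without the quota, 56 - 3Q = 33 + 4.5Q gives Q* = 3.0667.
At Q = 2 the demand price is 56 - 3(2) = 50 and the supply price is 33 + 4.5(2) = 42.
Deadweight loss is the triangle between the curves from 2 to 3.0667: (1/2)(50 - 42)(3.0667 - 2) = 4.2667.

4.27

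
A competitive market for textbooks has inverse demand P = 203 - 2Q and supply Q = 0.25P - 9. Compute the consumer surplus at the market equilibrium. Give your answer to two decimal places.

774.69

Rewriting supply in inverse form: P = 36 + 4Q.
Set 203 - 2Q = 36 + 4Q, which gives 167 = 6Q, so Q* = 27.8333 and P* = 203 - 2(27.8333) = 147.3333.
CS is the area between the demand curve and P* from 0 to Q*: (1/2)(27.8333)(55.6667) = 774.6944.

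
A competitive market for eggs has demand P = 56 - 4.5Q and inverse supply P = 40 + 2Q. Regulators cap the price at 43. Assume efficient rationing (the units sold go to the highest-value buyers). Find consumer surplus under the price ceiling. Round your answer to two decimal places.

Free-market equilibrium: 56 - 4.5Q = 40 + 2Q gives Q* = 2.4615, P* = 44.9231.
At P = 43, sellers supply (43 - 40)/2 = 1.5 while buyers want more, so the quantity traded is 1.5 at price 43.
The demand price at Q = 1.5 is 49.25. CS is the trapezoid between demand and 43 over [0, 1.5]: (1/2)[(56 - 43) + (49.25 - 43)](1.5) = 14.4375.

14.44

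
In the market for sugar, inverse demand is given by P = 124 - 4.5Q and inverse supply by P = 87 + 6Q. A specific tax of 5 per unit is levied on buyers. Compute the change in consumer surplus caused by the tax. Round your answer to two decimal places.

Pre-tax equilibrium: 124 - 4.5Q = 87 + 6Q gives Q* = 3.5238, P* = 108.1429.
With the tax, buyers' net willingness to pay falls by 5: (124 - 5) - 4.5Q = 87 + 6Q, so Q_t = 3.0476. Buyers pay P_b = 110.2857; sellers receive P_s = P_b - 5 = 105.2857.
CS falls from (1/2)(3.5238)(15.8571) = 27.9388 to (1/2)(3.0476)(13.7143) = 20.898, a change of -7.0408.

-7.04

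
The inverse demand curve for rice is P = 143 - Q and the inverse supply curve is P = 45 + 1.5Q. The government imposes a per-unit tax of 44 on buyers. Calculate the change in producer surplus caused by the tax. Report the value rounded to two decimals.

Without the tax, 143 - Q = 45 + 1.5Q so Q* = 39.2 and P* = 103.8.
With the tax, buyers' net willingness to pay falls by 44: (143 - 44) - Q = 45 + 1.5Q, so Q_t = 21.6. Buyers pay P_b = 121.4; sellers receive P_s = P_b - 44 = 77.4.
PS falls from (1/2)(39.2)(58.8) = 1152.48 to (1/2)(21.6)(32.4) = 349.92, a change of -802.56.

-802.56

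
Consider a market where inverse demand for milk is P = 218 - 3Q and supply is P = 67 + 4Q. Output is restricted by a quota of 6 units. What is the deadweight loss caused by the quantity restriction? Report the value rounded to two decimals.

Unrestricted equilibrium: Q* = (218 - 67)/(3 + 4) = 21.5714.
At Q = 6 the demand price is 218 - 3(6) = 200 and the supply price is 67 + 4(6) = 91.
Deadweight loss is the triangle between the curves from 6 to 21.5714: (1/2)(200 - 91)(21.5714 - 6) = 848.6429.

848.64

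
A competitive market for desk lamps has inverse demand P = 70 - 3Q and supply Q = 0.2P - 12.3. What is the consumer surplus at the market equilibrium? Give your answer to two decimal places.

Rewriting supply in inverse form: P = 61.5 + 5Q.
Setting demand equal to supply, 8.5 = 8Q, so Q* = 1.0625 and P* = 66.8125.
CS is the area between the demand curve and P* from 0 to Q*: (1/2)(1.0625)(3.1875) = 1.6934.

1.69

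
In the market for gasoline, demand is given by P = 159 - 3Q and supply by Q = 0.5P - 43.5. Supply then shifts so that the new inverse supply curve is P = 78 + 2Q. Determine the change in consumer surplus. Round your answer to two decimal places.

Rewriting supply in inverse form: P = 87 + 2Q.
Initial equilibrium: Q_0 = 14.4, P_0 = 115.8; CS_0 = (1/2)(14.4)(43.2) = 311.04, PS_0 = (1/2)(14.4)(28.8) = 207.36.
New equilibrium: 159 - 3Q = 78 + 2Q gives Q_1 = 16.2, P_1 = 110.4; CS_1 = 393.66, PS_1 = 262.44.
Change in consumer surplus = 393.66 - 311.04 = 82.62.

82.62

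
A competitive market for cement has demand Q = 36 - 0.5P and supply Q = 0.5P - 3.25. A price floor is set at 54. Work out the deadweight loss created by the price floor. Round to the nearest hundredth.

108.78

Rewriting demand in inverse form: P = 72 - 2Q.
Rewriting supply in inverse form: P = 6.5 + 2Q.
Without the control, 72 - 2Q = 6.5 + 2Q so Q* = 16.375 and P* = 39.25.
At the floor price 54, quantity demanded is (72 - 54)/2 = 9; demand is the short side, so Q = 9 trades at P = 54.
The lost-trades triangle has base Q* - 9 = 7.375 and height equal to the gap between the curves at Q = 9, which is 54 - 24.5 = 29.5. DWL = (1/2)(7.375)(29.5) = 108.7812.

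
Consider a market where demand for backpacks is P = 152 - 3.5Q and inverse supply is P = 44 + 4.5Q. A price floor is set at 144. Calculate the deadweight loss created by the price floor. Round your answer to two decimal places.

503.04

Without the control, 152 - 3.5Q = 44 + 4.5Q so Q* = 13.5 and P* = 104.75.
At the floor price 144, quantity demanded is (152 - 144)/3.5 = 2.2857; demand is the short side, so Q = 2.2857 trades at P = 144.
At Q = 2.2857 the demand price is 144 and the supply price is 54.2857. Deadweight loss is the triangle between the curves from 2.2857 to 13.5: (1/2)(144 - 54.2857)(13.5 - 2.2857) = 503.0408.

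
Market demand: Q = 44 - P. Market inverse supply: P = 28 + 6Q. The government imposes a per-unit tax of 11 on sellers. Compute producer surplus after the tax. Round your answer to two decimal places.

1.53

Rewriting demand in inverse form: P = 44 - Q.
Without the tax, 44 - Q = 28 + 6Q so Q* = 2.2857 and P* = 41.7143.
With the tax, sellers need 11 more per unit: 44 - Q = 28 + 6Q + 11, so Q_t = 0.7143. Buyers pay P_b = 43.2857; sellers receive P_s = P_b - 11 = 32.2857.
Producer surplus is the triangle above supply below P_s: (1/2)(0.7143)(32.2857 - 28) = 1.5306.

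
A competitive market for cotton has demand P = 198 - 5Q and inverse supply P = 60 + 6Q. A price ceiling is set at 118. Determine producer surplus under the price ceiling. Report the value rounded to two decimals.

280.33

Without the control, 198 - 5Q = 60 + 6Q so Q* = 12.5455 and P* = 135.2727.
At P = 118, sellers supply (118 - 60)/6 = 9.6667 while buyers want more, so the quantity traded is 9.6667 at price 118.
PS is the triangle above supply below 118: (1/2)(9.6667)(118 - 60) = 280.3333.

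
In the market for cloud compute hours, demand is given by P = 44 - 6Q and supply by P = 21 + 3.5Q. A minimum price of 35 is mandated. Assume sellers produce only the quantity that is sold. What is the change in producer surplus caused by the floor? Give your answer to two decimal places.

6.80

Without the control, 44 - 6Q = 21 + 3.5Q so Q* = 2.4211 and P* = 29.4737.
At the floor price 35, quantity demanded is (44 - 35)/6 = 1.5; demand is the short side, so Q = 1.5 trades at P = 35.
PS goes from (1/2)(2.4211)(8.4737) = 10.2576 to 17.0625 (computed as (35 - 21)(1.5) - (1/2)(3.5)(1.5)^2), a change of 6.8049.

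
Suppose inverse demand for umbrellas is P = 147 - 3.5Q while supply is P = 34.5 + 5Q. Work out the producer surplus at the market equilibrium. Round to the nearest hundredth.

Equilibrium: 147 - 3.5Q = 34.5 + 5Q, so Q* = 13.2353 and P* = 100.6765.
Producer surplus is the triangle above supply below P*: (1/2)(13.2353)(100.6765 - 34.5) = (1/2)(13.2353)(66.1765) = 437.9325.

437.93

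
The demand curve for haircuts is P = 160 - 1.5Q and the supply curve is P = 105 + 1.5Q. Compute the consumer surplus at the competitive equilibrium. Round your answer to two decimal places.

252.08

Equilibrium: 160 - 1.5Q = 105 + 1.5Q, so Q* = 18.3333 and P* = 132.5.
CS is the area between the demand curve and P* from 0 to Q*: (1/2)(18.3333)(27.5) = 252.0833.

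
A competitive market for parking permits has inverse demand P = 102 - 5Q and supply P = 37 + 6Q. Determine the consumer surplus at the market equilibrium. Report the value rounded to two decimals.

Set 102 - 5Q = 37 + 6Q, which gives 65 = 11Q, so Q* = 5.9091 and P* = 102 - 5(5.9091) = 72.4545.
CS is the area between the demand curve and P* from 0 to Q*: (1/2)(5.9091)(29.5455) = 87.2934.

87.29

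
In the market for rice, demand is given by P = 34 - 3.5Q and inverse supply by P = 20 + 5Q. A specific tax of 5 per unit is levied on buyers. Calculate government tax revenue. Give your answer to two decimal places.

Pre-tax equilibrium: 34 - 3.5Q = 20 + 5Q gives Q* = 1.6471, P* = 28.2353.
A tax on buyers shifts demand down by 5: (34 - 5) - 3.5Q = 20 + 5Q, so Q_t = 1.0588. Buyers pay P_b = 30.2941; sellers receive P_s = P_b - 5 = 25.2941.
Revenue is the tax times quantity traded: 5 x 1.0588 = 5.2941.

5.29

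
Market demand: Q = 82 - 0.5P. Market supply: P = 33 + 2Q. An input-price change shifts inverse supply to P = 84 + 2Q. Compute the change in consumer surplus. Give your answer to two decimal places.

Rewriting demand in inverse form: P = 164 - 2Q.
Initial equilibrium: Q_0 = 32.75, P_0 = 98.5; CS_0 = (1/2)(32.75)(65.5) = 1072.5625, PS_0 = (1/2)(32.75)(65.5) = 1072.5625.
New equilibrium: 164 - 2Q = 84 + 2Q gives Q_1 = 20, P_1 = 124; CS_1 = 400, PS_1 = 400.
Change in consumer surplus = 400 - 1072.5625 = -672.5625.

-672.56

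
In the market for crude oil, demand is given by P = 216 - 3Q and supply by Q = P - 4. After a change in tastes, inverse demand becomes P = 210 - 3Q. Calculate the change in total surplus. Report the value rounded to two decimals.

-313.50

Rewriting supply in inverse form: P = 4 + Q.
Initial equilibrium: Q_0 = 53, P_0 = 57; CS_0 = (1/2)(53)(159) = 4213.5, PS_0 = (1/2)(53)(53) = 1404.5.
New equilibrium: 210 - 3Q = 4 + Q gives Q_1 = 51.5, P_1 = 55.5; CS_1 = 3978.375, PS_1 = 1326.125.
Change in total surplus = (3978.375 + 1326.125) - (4213.5 + 1404.5) = -313.5.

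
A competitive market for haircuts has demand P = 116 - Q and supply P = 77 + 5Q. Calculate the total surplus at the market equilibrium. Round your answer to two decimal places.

126.75

Setting demand equal to supply, 39 = 6Q, so Q* = 6.5 and P* = 109.5.
Total surplus is the full triangle between the curves from 0 to Q*: (1/2)(6.5)(116 - 77) = 126.75.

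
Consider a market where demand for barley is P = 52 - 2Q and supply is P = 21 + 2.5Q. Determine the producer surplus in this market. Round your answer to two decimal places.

59.32

Equilibrium: 52 - 2Q = 21 + 2.5Q, so Q* = 6.8889 and P* = 38.2222.
Producer surplus is the triangle above supply below P*: (1/2)(6.8889)(38.2222 - 21) = (1/2)(6.8889)(17.2222) = 59.321.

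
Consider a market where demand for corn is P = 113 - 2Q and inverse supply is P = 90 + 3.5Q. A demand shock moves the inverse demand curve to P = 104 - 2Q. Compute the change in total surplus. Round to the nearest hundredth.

Initial equilibrium: Q_0 = 4.1818, P_0 = 104.6364; CS_0 = (1/2)(4.1818)(8.3636) = 17.4876, PS_0 = (1/2)(4.1818)(14.6364) = 30.6033.
New equilibrium: 104 - 2Q = 90 + 3.5Q gives Q_1 = 2.5455, P_1 = 98.9091; CS_1 = 6.4793, PS_1 = 11.3388.
Change in total surplus = (6.4793 + 11.3388) - (17.4876 + 30.6033) = -30.2727.

-30.27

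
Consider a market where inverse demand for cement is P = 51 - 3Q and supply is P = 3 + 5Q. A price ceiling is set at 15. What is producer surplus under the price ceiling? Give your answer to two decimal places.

14.40

Without the control, 51 - 3Q = 3 + 5Q so Q* = 6 and P* = 33.
At the ceiling price 15, quantity supplied is (15 - 3)/5 = 2.4; supply is the short side, so Q = 2.4 trades at P = 15.
PS is the triangle above supply below 15: (1/2)(2.4)(15 - 3) = 14.4.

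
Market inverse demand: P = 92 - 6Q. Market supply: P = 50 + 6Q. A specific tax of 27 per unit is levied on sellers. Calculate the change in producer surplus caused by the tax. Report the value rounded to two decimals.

-32.06

Without the tax, 92 - 6Q = 50 + 6Q so Q* = 3.5 and P* = 71.
A tax on sellers shifts supply up by 27: 92 - 6Q = 50 + 6Q + 27, so Q_t = 1.25. Buyers pay P_b = 84.5; sellers receive P_s = P_b - 27 = 57.5.
PS falls from (1/2)(3.5)(21) = 36.75 to (1/2)(1.25)(7.5) = 4.6875, a change of -32.0625.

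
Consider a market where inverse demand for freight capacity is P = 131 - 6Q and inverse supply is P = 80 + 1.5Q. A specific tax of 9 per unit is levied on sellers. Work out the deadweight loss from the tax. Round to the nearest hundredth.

Without the tax, 131 - 6Q = 80 + 1.5Q so Q* = 6.8 and P* = 90.2.
A tax on sellers shifts supply up by 9: 131 - 6Q = 80 + 1.5Q + 9, so Q_t = 5.6. Buyers pay P_b = 97.4; sellers receive P_s = P_b - 9 = 88.4.
The welfare triangle lost has base Q* - Q_t = 1.2 and height t = 9, so DWL = (1/2)(1.2)(9) = 5.4.

5.40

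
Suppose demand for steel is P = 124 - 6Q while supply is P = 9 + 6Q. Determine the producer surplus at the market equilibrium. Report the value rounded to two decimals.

Setting demand equal to supply, 115 = 12Q, so Q* = 9.5833 and P* = 66.5.
The supply curve's price intercept is 9, so PS = (1/2)(Q*)(P* - 9) = (1/2)(9.5833)(57.5) = 275.5208.

275.52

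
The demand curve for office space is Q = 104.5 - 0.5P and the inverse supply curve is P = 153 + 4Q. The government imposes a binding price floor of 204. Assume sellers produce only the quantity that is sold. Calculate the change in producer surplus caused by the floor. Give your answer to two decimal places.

Rewriting demand in inverse form: P = 209 - 2Q.
Free-market equilibrium: 209 - 2Q = 153 + 4Q gives Q* = 9.3333, P* = 190.3333.
At the floor price 204, quantity demanded is (209 - 204)/2 = 2.5; demand is the short side, so Q = 2.5 trades at P = 204.
PS goes from (1/2)(9.3333)(37.3333) = 174.2222 to 115 (computed as (204 - 153)(2.5) - (1/2)(4)(2.5)^2), a change of -59.2222.

-59.22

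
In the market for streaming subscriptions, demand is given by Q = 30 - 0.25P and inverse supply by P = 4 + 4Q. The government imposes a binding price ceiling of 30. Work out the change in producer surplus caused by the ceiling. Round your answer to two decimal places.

-336.00

Rewriting demand in inverse form: P = 120 - 4Q.
Free-market equilibrium: 120 - 4Q = 4 + 4Q gives Q* = 14.5, P* = 62.
At the ceiling price 30, quantity supplied is (30 - 4)/4 = 6.5; supply is the short side, so Q = 6.5 trades at P = 30.
PS goes from (1/2)(14.5)(58) = 420.5 to 84.5 (computed as (30 - 4)(6.5) - (1/2)(4)(6.5)^2), a change of -336.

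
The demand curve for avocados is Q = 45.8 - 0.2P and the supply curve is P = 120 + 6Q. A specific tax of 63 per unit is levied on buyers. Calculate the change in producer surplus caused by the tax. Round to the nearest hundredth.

Rewriting demand in inverse form: P = 229 - 5Q.
Without the tax, 229 - 5Q = 120 + 6Q so Q* = 9.9091 and P* = 179.4545.
With the tax, buyers' net willingness to pay falls by 63: (229 - 63) - 5Q = 120 + 6Q, so Q_t = 4.1818. Buyers pay P_b = 208.0909; sellers receive P_s = P_b - 63 = 145.0909.
Producers lose the trapezoid between P_s and P* out to Q_t plus the triangle from Q_t to Q*: change in PS = 52.4628 - 294.5702 = -242.1074.

-242.11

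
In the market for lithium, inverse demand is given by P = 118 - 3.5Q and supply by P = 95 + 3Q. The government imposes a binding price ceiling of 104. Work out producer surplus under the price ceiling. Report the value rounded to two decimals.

13.50

Free-market equilibrium: 118 - 3.5Q = 95 + 3Q gives Q* = 3.5385, P* = 105.6154.
At P = 104, sellers supply (104 - 95)/3 = 3 while buyers want more, so the quantity traded is 3 at price 104.
PS is the triangle above supply below 104: (1/2)(3)(104 - 95) = 13.5.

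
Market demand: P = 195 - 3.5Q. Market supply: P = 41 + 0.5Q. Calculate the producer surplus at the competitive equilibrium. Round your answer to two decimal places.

Equilibrium: 195 - 3.5Q = 41 + 0.5Q, so Q* = 38.5 and P* = 60.25.
The supply curve's price intercept is 41, so PS = (1/2)(Q*)(P* - 41) = (1/2)(38.5)(19.25) = 370.5625.

370.56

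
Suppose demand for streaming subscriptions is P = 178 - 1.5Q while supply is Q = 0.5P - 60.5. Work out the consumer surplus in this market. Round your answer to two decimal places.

198.92

Rewriting supply in inverse form: P = 121 + 2Q.
Set 178 - 1.5Q = 121 + 2Q, which gives 57 = 3.5Q, so Q* = 16.2857 and P* = 178 - 1.5(16.2857) = 153.5714.
Consumer surplus is the triangle under demand above P*: (1/2)(16.2857)(178 - 153.5714) = (1/2)(16.2857)(24.4286) = 198.9184.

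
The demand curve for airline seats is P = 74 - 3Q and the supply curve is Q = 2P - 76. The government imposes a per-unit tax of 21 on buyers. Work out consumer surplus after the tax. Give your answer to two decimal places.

Rewriting supply in inverse form: P = 38 + 0.5Q.
Pre-tax equilibrium: 74 - 3Q = 38 + 0.5Q gives Q* = 10.2857, P* = 43.1429.
A tax on buyers shifts demand down by 21: (74 - 21) - 3Q = 38 + 0.5Q, so Q_t = 4.2857. Buyers pay P_b = 61.1429; sellers receive P_s = P_b - 21 = 40.1429.
Consumer surplus is the triangle under demand above P_b: (1/2)(4.2857)(74 - 61.1429) = 27.551.

27.55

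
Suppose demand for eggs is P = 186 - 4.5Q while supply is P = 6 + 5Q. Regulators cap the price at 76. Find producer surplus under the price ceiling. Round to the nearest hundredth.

Free-market equilibrium: 186 - 4.5Q = 6 + 5Q gives Q* = 18.9474, P* = 100.7368.
At P = 76, sellers supply (76 - 6)/5 = 14 while buyers want more, so the quantity traded is 14 at price 76.
PS is the triangle above supply below 76: (1/2)(14)(76 - 6) = 490.

490.00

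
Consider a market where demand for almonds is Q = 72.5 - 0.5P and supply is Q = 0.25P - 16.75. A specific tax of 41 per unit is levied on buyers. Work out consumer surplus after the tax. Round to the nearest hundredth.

38.03

Rewriting demand in inverse form: P = 145 - 2Q.
Rewriting supply in inverse form: P = 67 + 4Q.
Without the tax, 145 - 2Q = 67 + 4Q so Q* = 13 and P* = 119.
With the tax, buyers' net willingness to pay falls by 41: (145 - 41) - 2Q = 67 + 4Q, so Q_t = 6.1667. Buyers pay P_b = 132.6667; sellers receive P_s = P_b - 41 = 91.6667.
Consumer surplus is the triangle under demand above P_b: (1/2)(6.1667)(145 - 132.6667) = 38.0278.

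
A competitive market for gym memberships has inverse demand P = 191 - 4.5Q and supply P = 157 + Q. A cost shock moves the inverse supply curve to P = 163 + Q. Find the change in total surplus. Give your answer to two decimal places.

-33.82

Initial equilibrium: Q_0 = 6.1818, P_0 = 163.1818; CS_0 = (1/2)(6.1818)(27.8182) = 85.9835, PS_0 = (1/2)(6.1818)(6.1818) = 19.1074.
New equilibrium: 191 - 4.5Q = 163 + Q gives Q_1 = 5.0909, P_1 = 168.0909; CS_1 = 58.314, PS_1 = 12.9587.
Change in total surplus = (58.314 + 12.9587) - (85.9835 + 19.1074) = -33.8182.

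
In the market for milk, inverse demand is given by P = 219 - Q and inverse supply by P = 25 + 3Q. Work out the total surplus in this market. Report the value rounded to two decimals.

Setting demand equal to supply, 194 = 4Q, so Q* = 48.5 and P* = 170.5.
CS = (1/2)(48.5)(48.5) = 1176.125 and PS = (1/2)(48.5)(145.5) = 3528.375, so total surplus = 4704.5.

4704.50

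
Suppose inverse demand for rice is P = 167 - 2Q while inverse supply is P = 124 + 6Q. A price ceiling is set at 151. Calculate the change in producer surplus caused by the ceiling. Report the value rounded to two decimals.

Without the control, 167 - 2Q = 124 + 6Q so Q* = 5.375 and P* = 156.25.
At P = 151, sellers supply (151 - 124)/6 = 4.5 while buyers want more, so the quantity traded is 4.5 at price 151.
PS goes from (1/2)(5.375)(32.25) = 86.6719 to 60.75 (computed as (151 - 124)(4.5) - (1/2)(6)(4.5)^2), a change of -25.9219.

-25.92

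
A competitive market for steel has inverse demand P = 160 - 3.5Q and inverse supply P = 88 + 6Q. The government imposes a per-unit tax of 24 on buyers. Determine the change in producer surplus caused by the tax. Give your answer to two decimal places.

-95.73

Without the tax, 160 - 3.5Q = 88 + 6Q so Q* = 7.5789 and P* = 133.4737.
With the tax, buyers' net willingness to pay falls by 24: (160 - 24) - 3.5Q = 88 + 6Q, so Q_t = 5.0526. Buyers pay P_b = 142.3158; sellers receive P_s = P_b - 24 = 118.3158.
PS falls from (1/2)(7.5789)(45.4737) = 172.3213 to (1/2)(5.0526)(30.3158) = 76.5873, a change of -95.7341.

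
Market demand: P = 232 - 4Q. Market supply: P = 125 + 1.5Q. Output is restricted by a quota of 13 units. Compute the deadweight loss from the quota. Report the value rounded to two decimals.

Unrestricted equilibrium: Q* = (232 - 125)/(4 + 1.5) = 19.4545.
At Q = 13 the demand price is 232 - 4(13) = 180 and the supply price is 125 + 1.5(13) = 144.5.
Deadweight loss is the triangle between the curves from 13 to 19.4545: (1/2)(180 - 144.5)(19.4545 - 13) = 114.5682.

114.57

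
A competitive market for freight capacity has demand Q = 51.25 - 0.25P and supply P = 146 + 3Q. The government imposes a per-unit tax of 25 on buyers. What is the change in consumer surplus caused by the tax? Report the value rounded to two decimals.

Rewriting demand in inverse form: P = 205 - 4Q.
Pre-tax equilibrium: 205 - 4Q = 146 + 3Q gives Q* = 8.4286, P* = 171.2857.
With the tax, buyers' net willingness to pay falls by 25: (205 - 25) - 4Q = 146 + 3Q, so Q_t = 4.8571. Buyers pay P_b = 185.5714; sellers receive P_s = P_b - 25 = 160.5714.
Consumers lose the trapezoid between P* and P_b out to Q_t plus the triangle from Q_t to Q*: change in CS = 47.1837 - 142.0816 = -94.898.

-94.90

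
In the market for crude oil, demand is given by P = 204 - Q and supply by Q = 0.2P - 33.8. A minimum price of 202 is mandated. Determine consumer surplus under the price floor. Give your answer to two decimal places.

2.00

Rewriting supply in inverse form: P = 169 + 5Q.
Without the control, 204 - Q = 169 + 5Q so Q* = 5.8333 and P* = 198.1667.
At P = 202, buyers demand (204 - 202)/1 = 2 while sellers would supply more, so the quantity traded is 2 at price 202.
CS is the triangle under demand above 202: (1/2)(2)(204 - 202) = 2.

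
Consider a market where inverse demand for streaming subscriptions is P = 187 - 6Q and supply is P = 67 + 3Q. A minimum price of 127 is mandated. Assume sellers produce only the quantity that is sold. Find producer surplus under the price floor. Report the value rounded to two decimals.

450.00

Free-market equilibrium: 187 - 6Q = 67 + 3Q gives Q* = 13.3333, P* = 107.
At the floor price 127, quantity demanded is (187 - 127)/6 = 10; demand is the short side, so Q = 10 trades at P = 127.
The supply price at Q = 10 is 97. PS is the trapezoid between 127 and supply over [0, 10]: (1/2)[(127 - 67) + (127 - 97)](10) = 450.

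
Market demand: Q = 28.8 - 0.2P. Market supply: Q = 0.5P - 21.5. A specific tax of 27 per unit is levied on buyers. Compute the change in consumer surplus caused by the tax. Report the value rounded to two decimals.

Rewriting demand in inverse form: P = 144 - 5Q.
Rewriting supply in inverse form: P = 43 + 2Q.
Without the tax, 144 - 5Q = 43 + 2Q so Q* = 14.4286 and P* = 71.8571.
With the tax, buyers' net willingness to pay falls by 27: (144 - 27) - 5Q = 43 + 2Q, so Q_t = 10.5714. Buyers pay P_b = 91.1429; sellers receive P_s = P_b - 27 = 64.1429.
CS falls from (1/2)(14.4286)(72.1429) = 520.4592 to (1/2)(10.5714)(52.8571) = 279.3878, a change of -241.0714.

-241.07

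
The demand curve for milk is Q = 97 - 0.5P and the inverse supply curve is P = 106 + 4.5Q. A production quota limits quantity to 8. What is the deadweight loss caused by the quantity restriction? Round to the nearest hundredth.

Rewriting demand in inverse form: P = 194 - 2Q.
Without the quota, 194 - 2Q = 106 + 4.5Q gives Q* = 13.5385.
At Q = 8 the demand price is 194 - 2(8) = 178 and the supply price is 106 + 4.5(8) = 142.
Deadweight loss is the triangle between the curves from 8 to 13.5385: (1/2)(178 - 142)(13.5385 - 8) = 99.6923.

99.69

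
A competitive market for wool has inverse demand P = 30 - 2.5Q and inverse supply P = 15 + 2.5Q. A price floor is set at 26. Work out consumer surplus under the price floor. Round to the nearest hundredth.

Free-market equilibrium: 30 - 2.5Q = 15 + 2.5Q gives Q* = 3, P* = 22.5.
At the floor price 26, quantity demanded is (30 - 26)/2.5 = 1.6; demand is the short side, so Q = 1.6 trades at P = 26.
CS is the triangle under demand above 26: (1/2)(1.6)(30 - 26) = 3.2.

3.20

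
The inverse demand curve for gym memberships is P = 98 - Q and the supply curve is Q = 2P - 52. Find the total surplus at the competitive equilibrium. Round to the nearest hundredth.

Rewriting supply in inverse form: P = 26 + 0.5Q.
Set 98 - Q = 26 + 0.5Q, which gives 72 = 1.5Q, so Q* = 48 and P* = 98 - (48) = 50.
CS = (1/2)(48)(48) = 1152 and PS = (1/2)(48)(24) = 576, so total surplus = 1728.

1728.00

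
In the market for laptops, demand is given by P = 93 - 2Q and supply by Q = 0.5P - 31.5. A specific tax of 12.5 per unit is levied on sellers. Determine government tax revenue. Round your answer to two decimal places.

Rewriting supply in inverse form: P = 63 + 2Q.
Pre-tax equilibrium: 93 - 2Q = 63 + 2Q gives Q* = 7.5, P* = 78.
A tax on sellers shifts supply up by 12.5: 93 - 2Q = 63 + 2Q + 12.5, so Q_t = 4.375. Buyers pay P_b = 84.25; sellers receive P_s = P_b - 12.5 = 71.75.
Tax revenue = t x Q_t = 12.5 x 4.375 = 54.6875.

54.69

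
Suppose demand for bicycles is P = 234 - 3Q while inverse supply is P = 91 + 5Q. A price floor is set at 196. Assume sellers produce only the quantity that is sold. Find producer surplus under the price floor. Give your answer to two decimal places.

Without the control, 234 - 3Q = 91 + 5Q so Q* = 17.875 and P* = 180.375.
At the floor price 196, quantity demanded is (234 - 196)/3 = 12.6667; demand is the short side, so Q = 12.6667 trades at P = 196.
The supply price at Q = 12.6667 is 154.3333. PS is the trapezoid between 196 and supply over [0, 12.6667]: (1/2)[(196 - 91) + (196 - 154.3333)](12.6667) = 928.8889.

928.89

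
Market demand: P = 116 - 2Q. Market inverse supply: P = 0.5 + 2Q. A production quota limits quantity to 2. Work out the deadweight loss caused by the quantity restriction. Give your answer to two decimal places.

Without the quota, 116 - 2Q = 0.5 + 2Q gives Q* = 28.875.
At Q = 2 the demand price is 116 - 2(2) = 112 and the supply price is 0.5 + 2(2) = 4.5.
DWL = (1/2)(gap between curves at 2) x (Q* - 2) = (1/2)(107.5)(26.875) = 1444.5312.

1444.53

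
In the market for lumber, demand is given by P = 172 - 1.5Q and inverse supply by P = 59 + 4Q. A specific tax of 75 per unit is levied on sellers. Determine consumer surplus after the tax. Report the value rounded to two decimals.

35.80

Without the tax, 172 - 1.5Q = 59 + 4Q so Q* = 20.5455 and P* = 141.1818.
With the tax, sellers need 75 more per unit: 172 - 1.5Q = 59 + 4Q + 75, so Q_t = 6.9091. Buyers pay P_b = 161.6364; sellers receive P_s = P_b - 75 = 86.6364.
CS = (1/2)(Q_t)(172 - P_b) = (1/2)(6.9091)(10.3636) = 35.8017.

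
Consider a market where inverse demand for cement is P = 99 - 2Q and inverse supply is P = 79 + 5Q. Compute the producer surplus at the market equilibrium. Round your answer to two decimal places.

Set 99 - 2Q = 79 + 5Q, which gives 20 = 7Q, so Q* = 2.8571 and P* = 99 - 2(2.8571) = 93.2857.
The supply curve's price intercept is 79, so PS = (1/2)(Q*)(P* - 79) = (1/2)(2.8571)(14.2857) = 20.4082.

20.41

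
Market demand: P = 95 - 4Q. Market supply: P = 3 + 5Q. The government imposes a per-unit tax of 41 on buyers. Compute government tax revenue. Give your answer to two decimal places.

Pre-tax equilibrium: 95 - 4Q = 3 + 5Q gives Q* = 10.2222, P* = 54.1111.
A tax on buyers shifts demand down by 41: (95 - 41) - 4Q = 3 + 5Q, so Q_t = 5.6667. Buyers pay P_b = 72.3333; sellers receive P_s = P_b - 41 = 31.3333.
Revenue is the tax times quantity traded: 41 x 5.6667 = 232.3333.

232.33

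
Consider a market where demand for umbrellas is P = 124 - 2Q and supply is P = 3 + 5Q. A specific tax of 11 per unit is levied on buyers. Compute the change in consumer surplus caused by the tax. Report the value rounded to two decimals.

Without the tax, 124 - 2Q = 3 + 5Q so Q* = 17.2857 and P* = 89.4286.
A tax on buyers shifts demand down by 11: (124 - 11) - 2Q = 3 + 5Q, so Q_t = 15.7143. Buyers pay P_b = 92.5714; sellers receive P_s = P_b - 11 = 81.5714.
CS falls from (1/2)(17.2857)(34.5714) = 298.7959 to (1/2)(15.7143)(31.4286) = 246.9388, a change of -51.8571.

-51.86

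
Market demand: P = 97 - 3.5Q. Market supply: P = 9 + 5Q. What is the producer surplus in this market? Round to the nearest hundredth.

Set 97 - 3.5Q = 9 + 5Q, which gives 88 = 8.5Q, so Q* = 10.3529 and P* = 97 - 3.5(10.3529) = 60.7647.
Producer surplus is the triangle above supply below P*: (1/2)(10.3529)(60.7647 - 9) = (1/2)(10.3529)(51.7647) = 267.9585.

267.96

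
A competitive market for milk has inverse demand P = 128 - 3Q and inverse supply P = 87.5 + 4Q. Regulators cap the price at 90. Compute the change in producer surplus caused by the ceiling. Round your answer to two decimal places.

Without the control, 128 - 3Q = 87.5 + 4Q so Q* = 5.7857 and P* = 110.6429.
At the ceiling price 90, quantity supplied is (90 - 87.5)/4 = 0.625; supply is the short side, so Q = 0.625 trades at P = 90.
PS goes from (1/2)(5.7857)(23.1429) = 66.949 to 0.7812 (computed as (90 - 87.5)(0.625) - (1/2)(4)(0.625)^2), a change of -66.1677.

-66.17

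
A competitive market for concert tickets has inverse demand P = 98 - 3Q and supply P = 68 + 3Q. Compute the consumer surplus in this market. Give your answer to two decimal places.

37.50

Set 98 - 3Q = 68 + 3Q, which gives 30 = 6Q, so Q* = 5 and P* = 98 - 3(5) = 83.
CS is the area between the demand curve and P* from 0 to Q*: (1/2)(5)(15) = 37.5.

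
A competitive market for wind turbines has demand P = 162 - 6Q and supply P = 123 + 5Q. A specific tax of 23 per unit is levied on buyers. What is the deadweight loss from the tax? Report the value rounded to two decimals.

Without the tax, 162 - 6Q = 123 + 5Q so Q* = 3.5455 and P* = 140.7273.
A tax on buyers shifts demand down by 23: (162 - 23) - 6Q = 123 + 5Q, so Q_t = 1.4545. Buyers pay P_b = 153.2727; sellers receive P_s = P_b - 23 = 130.2727.
Deadweight loss is the triangle between the curves from Q_t to Q*: (1/2)(3.5455 - 1.4545)(23) = 24.0455.

24.05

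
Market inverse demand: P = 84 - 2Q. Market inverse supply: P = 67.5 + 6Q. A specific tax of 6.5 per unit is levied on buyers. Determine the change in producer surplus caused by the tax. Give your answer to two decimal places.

-8.07

Without the tax, 84 - 2Q = 67.5 + 6Q so Q* = 2.0625 and P* = 79.875.
With the tax, buyers' net willingness to pay falls by 6.5: (84 - 6.5) - 2Q = 67.5 + 6Q, so Q_t = 1.25. Buyers pay P_b = 81.5; sellers receive P_s = P_b - 6.5 = 75.
PS falls from (1/2)(2.0625)(12.375) = 12.7617 to (1/2)(1.25)(7.5) = 4.6875, a change of -8.0742.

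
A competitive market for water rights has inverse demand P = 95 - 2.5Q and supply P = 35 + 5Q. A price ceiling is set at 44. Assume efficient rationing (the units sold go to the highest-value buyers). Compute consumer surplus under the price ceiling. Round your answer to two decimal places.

87.75

Free-market equilibrium: 95 - 2.5Q = 35 + 5Q gives Q* = 8, P* = 75.
At the ceiling price 44, quantity supplied is (44 - 35)/5 = 1.8; supply is the short side, so Q = 1.8 trades at P = 44.
The demand price at Q = 1.8 is 90.5. CS is the trapezoid between demand and 44 over [0, 1.8]: (1/2)[(95 - 44) + (90.5 - 44)](1.8) = 87.75.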